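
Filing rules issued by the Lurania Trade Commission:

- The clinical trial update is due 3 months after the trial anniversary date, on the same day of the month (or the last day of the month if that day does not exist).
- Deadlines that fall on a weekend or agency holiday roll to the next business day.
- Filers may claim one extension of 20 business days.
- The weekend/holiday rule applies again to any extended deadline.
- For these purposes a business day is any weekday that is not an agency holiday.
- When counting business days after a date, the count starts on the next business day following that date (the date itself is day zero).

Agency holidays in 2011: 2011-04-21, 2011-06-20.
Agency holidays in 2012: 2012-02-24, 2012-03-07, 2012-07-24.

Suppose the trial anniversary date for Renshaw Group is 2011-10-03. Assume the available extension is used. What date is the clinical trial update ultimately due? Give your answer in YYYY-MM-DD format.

2012-01-31

3 months after 2011-10-03, on the same day of the month, is 2012-01-03.
2012-01-03 (Tuesday) is already a business day.
Counting 20 further business days from 2012-01-03 reaches 2012-01-31.
2012-01-31 (Tuesday) is already a business day.
Deadline: 2012-01-31.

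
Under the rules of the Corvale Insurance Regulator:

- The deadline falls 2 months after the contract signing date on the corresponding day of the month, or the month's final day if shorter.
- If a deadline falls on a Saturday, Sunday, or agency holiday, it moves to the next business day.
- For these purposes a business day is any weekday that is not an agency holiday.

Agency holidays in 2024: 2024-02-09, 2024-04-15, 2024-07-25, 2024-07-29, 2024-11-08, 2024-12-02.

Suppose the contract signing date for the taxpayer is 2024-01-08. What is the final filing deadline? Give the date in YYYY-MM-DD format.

2 months after 2024-01-08, on the same day of the month, is 2024-03-08.
Since 2024-03-08 is a Friday and not a holiday, the date is unchanged.
The final due date is 2024-03-08.

2024-03-08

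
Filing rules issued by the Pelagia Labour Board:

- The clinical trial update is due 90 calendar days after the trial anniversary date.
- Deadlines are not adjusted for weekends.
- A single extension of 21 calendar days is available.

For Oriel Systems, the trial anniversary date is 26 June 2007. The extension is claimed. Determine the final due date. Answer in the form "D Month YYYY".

From 26 June 2007, 90 calendar days later is 24 September 2007.
24 September 2007 falls on a Monday. The rules make no weekend/holiday allowance, so it remains 24 September 2007.
With the 21-day extension, 24 September 2007 becomes 15 October 2007.
No adjustment is made for weekends or holidays, so 15 October 2007 stands.
Deadline: 15 October 2007.

15 October 2007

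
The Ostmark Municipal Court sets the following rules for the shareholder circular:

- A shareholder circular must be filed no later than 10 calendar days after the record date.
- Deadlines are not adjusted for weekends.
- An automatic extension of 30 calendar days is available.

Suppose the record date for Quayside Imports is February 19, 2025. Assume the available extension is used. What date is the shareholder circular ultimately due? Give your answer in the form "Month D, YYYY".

From February 19, 2025, 10 calendar days later is March 1, 2025.
No adjustment is made for weekends or holidays, so March 1, 2025 stands.
Add the 30 calendar-day extension to March 1, 2025: March 31, 2025.
No adjustment is made for weekends or holidays, so March 31, 2025 stands.
Final deadline: March 31, 2025.

March 31, 2025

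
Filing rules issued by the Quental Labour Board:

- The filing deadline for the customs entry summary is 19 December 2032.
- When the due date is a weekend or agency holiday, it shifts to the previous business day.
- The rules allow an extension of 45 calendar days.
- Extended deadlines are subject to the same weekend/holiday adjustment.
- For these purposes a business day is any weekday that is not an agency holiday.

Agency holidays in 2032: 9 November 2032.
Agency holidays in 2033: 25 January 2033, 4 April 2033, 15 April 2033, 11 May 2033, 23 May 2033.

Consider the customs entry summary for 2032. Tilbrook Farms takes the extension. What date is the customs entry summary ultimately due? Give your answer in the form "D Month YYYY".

Start from the fixed due date, 19 December 2032.
19 December 2032 falls on a Sunday. Rolling to the preceding business day gives 17 December 2032, a Friday.
The 45-calendar-day extension moves the deadline from 17 December 2032 to 31 January 2033.
Since 31 January 2033 is a Monday and not a holiday, the date is unchanged.
So the filing is due 31 January 2033.

31 January 2033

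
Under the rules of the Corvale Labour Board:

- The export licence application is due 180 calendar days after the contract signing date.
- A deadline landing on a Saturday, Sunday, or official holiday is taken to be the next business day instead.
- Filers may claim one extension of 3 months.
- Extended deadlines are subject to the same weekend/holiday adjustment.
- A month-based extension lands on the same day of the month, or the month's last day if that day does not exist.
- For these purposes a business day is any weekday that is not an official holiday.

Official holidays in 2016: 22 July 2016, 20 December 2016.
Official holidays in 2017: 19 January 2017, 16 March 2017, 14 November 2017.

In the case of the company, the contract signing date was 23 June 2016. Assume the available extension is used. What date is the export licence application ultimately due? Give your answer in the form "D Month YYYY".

Trigger date 23 June 2016 + 180 calendar days = 20 December 2016.
20 December 2016 falls on a listed holiday. Rolling to the next business day gives 21 December 2016, a Wednesday.
Applying the 3 months extension: 3 months after 21 December 2016 is 21 March 2017.
21 March 2017 (Tuesday) is already a business day.
So the filing is due 21 March 2017.

21 March 2017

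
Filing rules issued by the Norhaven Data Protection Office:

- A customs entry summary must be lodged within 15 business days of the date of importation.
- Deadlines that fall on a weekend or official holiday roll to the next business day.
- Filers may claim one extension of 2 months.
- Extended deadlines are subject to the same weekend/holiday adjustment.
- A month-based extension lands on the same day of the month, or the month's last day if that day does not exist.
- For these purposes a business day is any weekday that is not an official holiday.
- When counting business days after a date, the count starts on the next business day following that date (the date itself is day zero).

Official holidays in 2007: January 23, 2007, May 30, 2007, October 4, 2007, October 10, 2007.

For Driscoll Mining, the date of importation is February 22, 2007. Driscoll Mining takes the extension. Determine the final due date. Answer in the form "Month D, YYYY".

15 business days after February 22, 2007, excluding weekends and holidays, is March 15, 2007.
March 15, 2007 (Thursday) is already a business day.
Applying the 2 months extension: 2 months after March 15, 2007 is May 15, 2007.
May 15, 2007 falls on a Tuesday, which is a business day, so no adjustment is needed.
Final deadline: May 15, 2007.

May 15, 2007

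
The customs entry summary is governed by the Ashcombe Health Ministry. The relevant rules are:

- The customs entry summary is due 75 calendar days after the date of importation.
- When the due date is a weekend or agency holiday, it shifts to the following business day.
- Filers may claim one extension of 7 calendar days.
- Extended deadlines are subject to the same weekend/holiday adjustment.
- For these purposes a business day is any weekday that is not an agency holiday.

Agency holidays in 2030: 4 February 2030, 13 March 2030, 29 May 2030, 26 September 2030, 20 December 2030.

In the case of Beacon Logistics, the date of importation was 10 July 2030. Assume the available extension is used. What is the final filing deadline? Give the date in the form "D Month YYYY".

30 September 2030

Trigger date 10 July 2030 + 75 calendar days = 23 September 2030.
23 September 2030 (Monday) is already a business day.
With the 7-day extension, 23 September 2030 becomes 30 September 2030.
30 September 2030 is a Monday and not a listed holiday, so it stands.
The final due date is 30 September 2030.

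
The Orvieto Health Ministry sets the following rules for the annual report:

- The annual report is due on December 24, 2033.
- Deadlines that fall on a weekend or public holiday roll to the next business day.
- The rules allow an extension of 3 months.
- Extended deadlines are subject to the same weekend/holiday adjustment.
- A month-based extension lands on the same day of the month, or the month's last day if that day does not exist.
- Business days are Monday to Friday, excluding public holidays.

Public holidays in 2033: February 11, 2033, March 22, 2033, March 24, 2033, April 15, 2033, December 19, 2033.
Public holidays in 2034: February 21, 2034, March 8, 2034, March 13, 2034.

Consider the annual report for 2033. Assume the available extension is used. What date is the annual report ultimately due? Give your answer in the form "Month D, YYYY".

March 27, 2034

Start from the fixed due date, December 24, 2033.
December 24, 2033 falls on a Saturday. Rolling to the next business day gives December 26, 2033, a Monday.
Applying the 3 months extension: 3 months after December 26, 2033 is March 26, 2034.
March 26, 2034 is a Sunday, so it moves to the next business day, March 27, 2034 (Monday).
So the filing is due March 27, 2034.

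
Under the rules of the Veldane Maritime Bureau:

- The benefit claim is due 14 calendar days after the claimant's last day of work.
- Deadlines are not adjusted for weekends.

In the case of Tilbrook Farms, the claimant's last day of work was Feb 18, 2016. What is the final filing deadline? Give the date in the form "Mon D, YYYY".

Adding 14 calendar days to Feb 18, 2016 gives Mar 3, 2016.
No adjustment is made for weekends or holidays, so Mar 3, 2016 stands.
So the filing is due Mar 3, 2016.

Mar 3, 2016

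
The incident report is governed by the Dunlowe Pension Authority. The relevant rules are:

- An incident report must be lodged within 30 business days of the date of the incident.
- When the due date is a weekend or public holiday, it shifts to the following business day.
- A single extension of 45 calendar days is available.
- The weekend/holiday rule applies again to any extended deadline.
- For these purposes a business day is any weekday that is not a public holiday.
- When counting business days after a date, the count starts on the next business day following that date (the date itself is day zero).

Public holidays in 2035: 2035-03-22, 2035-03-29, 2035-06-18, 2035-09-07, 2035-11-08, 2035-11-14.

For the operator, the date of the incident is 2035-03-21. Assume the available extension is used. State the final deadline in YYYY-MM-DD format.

30 business days after 2035-03-21, excluding weekends and holidays, is 2035-05-04.
2035-05-04 is a Friday and not a listed holiday, so it stands.
Add the 45 calendar-day extension to 2035-05-04: 2035-06-18.
2035-06-18 is a listed holiday; the next business day is 2035-06-19 (Tuesday).
The final due date is 2035-06-19.

2035-06-19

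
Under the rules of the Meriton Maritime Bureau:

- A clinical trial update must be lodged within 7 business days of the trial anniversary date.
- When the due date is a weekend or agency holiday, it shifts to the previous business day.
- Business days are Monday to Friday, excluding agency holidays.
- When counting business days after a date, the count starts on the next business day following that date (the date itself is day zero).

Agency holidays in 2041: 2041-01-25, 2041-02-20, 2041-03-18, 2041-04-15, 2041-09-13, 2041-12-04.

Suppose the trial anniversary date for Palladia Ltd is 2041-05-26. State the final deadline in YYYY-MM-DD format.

2041-06-04

7 business days after 2041-05-26, excluding weekends and holidays, is 2041-06-04.
2041-06-04 is a Tuesday and not a listed holiday, so it stands.
So the filing is due 2041-06-04.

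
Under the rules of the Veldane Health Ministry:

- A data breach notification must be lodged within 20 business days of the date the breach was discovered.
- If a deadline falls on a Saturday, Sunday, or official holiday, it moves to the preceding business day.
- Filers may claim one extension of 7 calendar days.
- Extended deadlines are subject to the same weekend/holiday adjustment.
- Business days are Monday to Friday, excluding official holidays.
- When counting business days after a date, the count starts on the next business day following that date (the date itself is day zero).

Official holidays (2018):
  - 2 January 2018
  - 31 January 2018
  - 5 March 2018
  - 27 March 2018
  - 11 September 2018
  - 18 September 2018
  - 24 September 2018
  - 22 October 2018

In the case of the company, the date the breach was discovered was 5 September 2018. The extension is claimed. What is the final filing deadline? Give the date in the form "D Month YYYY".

15 October 2018

Counting 20 business days after 5 September 2018 (skipping weekends and listed holidays) reaches 8 October 2018.
8 October 2018 (Monday) is already a business day.
With the 7-day extension, 8 October 2018 becomes 15 October 2018.
15 October 2018 falls on a Monday, which is a business day, so no adjustment is needed.
Deadline: 15 October 2018.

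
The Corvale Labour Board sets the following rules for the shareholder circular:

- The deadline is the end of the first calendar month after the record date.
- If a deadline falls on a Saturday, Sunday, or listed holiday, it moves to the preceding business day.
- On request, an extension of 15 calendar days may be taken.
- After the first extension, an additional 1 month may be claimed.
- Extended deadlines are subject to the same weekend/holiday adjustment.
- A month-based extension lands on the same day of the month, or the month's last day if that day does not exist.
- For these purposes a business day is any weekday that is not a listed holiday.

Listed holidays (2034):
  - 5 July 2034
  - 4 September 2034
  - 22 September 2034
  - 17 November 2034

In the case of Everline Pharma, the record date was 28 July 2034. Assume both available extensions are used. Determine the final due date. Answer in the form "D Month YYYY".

13 October 2034

1 month after 28 July 2034 is August 2034; that month ends on 31 August 2034.
31 August 2034 falls on a Thursday, which is a business day, so no adjustment is needed.
With the 15-day extension, 31 August 2034 becomes 15 September 2034.
15 September 2034 (Friday) is already a business day.
Add 1 month to 15 September 2034: 15 October 2034.
15 October 2034 falls on a Sunday. Rolling to the preceding business day gives 13 October 2034, a Friday.
The final due date is 13 October 2034.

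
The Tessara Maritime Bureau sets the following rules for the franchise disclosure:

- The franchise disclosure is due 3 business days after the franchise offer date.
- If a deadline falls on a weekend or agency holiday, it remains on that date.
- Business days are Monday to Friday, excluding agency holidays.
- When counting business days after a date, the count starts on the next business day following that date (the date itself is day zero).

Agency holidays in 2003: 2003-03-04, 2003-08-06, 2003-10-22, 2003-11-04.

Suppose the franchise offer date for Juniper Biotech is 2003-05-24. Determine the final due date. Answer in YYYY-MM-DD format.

2003-05-28

3 business days after 2003-05-24, excluding weekends and holidays, is 2003-05-28.
2003-05-28 is a Wednesday; no weekend or holiday adjustment applies.
Deadline: 2003-05-28.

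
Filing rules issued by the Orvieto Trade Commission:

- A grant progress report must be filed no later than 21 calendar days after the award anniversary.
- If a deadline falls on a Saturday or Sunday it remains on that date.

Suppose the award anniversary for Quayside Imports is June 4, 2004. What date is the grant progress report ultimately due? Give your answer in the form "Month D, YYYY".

June 25, 2004

Adding 21 calendar days to June 4, 2004 gives June 25, 2004.
June 25, 2004 falls on a Friday. The rules make no weekend/holiday allowance, so it remains June 25, 2004.
Deadline: June 25, 2004.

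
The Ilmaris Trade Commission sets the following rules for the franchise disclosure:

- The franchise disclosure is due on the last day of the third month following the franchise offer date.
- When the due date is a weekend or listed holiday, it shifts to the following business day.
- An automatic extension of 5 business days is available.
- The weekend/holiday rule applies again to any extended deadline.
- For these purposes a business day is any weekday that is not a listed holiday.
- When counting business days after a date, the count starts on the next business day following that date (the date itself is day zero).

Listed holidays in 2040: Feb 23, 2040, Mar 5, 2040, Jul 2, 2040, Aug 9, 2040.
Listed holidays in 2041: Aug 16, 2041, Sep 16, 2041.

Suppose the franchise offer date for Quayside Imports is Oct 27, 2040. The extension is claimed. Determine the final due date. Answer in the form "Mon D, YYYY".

3 months after Oct 27, 2040 is January 2041; that month ends on Jan 31, 2041.
Since Jan 31, 2041 is a Thursday and not a holiday, the date is unchanged.
The 5-business-day extension runs from Jan 31, 2041 to Feb 7, 2041.
Since Feb 7, 2041 is a Thursday and not a holiday, the date is unchanged.
The final due date is Feb 7, 2041.

Feb 7, 2041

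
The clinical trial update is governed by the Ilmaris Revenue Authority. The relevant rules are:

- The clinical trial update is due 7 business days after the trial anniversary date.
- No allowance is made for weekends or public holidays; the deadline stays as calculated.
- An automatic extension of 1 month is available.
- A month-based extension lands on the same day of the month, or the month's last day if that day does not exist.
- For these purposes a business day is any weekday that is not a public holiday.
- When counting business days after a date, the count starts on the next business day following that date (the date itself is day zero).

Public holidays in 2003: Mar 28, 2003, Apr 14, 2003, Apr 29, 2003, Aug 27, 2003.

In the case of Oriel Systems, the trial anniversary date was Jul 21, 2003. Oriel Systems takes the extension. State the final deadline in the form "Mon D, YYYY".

Aug 30, 2003

Starting the day after Jul 21, 2003 and counting 7 business days lands on Jul 30, 2003.
Jul 30, 2003 falls on a Wednesday. The rules make no weekend/holiday allowance, so it remains Jul 30, 2003.
The 1 month extension carries Jul 30, 2003 to Aug 30, 2003.
Aug 30, 2003 falls on a Saturday. The rules make no weekend/holiday allowance, so it remains Aug 30, 2003.
So the filing is due Aug 30, 2003.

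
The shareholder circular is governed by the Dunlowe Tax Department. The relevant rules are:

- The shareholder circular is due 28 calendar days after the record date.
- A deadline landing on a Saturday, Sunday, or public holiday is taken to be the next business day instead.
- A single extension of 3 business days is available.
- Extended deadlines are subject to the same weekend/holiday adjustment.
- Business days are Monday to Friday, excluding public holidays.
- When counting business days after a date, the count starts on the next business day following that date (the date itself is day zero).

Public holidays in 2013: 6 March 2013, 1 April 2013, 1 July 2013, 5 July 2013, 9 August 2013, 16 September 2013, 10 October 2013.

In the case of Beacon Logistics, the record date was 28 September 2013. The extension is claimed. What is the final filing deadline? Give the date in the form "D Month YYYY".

From 28 September 2013, 28 calendar days later is 26 October 2013.
26 October 2013 falls on a Saturday. Rolling to the next business day gives 28 October 2013, a Monday.
Counting 3 further business days from 28 October 2013 reaches 31 October 2013.
31 October 2013 falls on a Thursday, which is a business day, so no adjustment is needed.
Final deadline: 31 October 2013.

31 October 2013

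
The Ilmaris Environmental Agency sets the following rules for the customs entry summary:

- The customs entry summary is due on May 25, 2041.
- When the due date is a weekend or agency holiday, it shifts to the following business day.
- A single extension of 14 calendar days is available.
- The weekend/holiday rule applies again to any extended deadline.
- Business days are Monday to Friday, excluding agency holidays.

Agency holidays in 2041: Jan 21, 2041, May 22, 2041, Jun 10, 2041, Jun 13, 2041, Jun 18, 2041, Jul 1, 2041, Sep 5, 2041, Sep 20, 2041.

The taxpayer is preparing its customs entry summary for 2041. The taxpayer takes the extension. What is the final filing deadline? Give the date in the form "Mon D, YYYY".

Start from the fixed due date, May 25, 2041.
May 25, 2041 falls on a Saturday. Rolling to the next business day gives May 27, 2041, a Monday.
Add the 14 calendar-day extension to May 27, 2041: Jun 10, 2041.
Jun 10, 2041 is a listed holiday; the next business day is Jun 11, 2041 (Tuesday).
Final deadline: Jun 11, 2041.

Jun 11, 2041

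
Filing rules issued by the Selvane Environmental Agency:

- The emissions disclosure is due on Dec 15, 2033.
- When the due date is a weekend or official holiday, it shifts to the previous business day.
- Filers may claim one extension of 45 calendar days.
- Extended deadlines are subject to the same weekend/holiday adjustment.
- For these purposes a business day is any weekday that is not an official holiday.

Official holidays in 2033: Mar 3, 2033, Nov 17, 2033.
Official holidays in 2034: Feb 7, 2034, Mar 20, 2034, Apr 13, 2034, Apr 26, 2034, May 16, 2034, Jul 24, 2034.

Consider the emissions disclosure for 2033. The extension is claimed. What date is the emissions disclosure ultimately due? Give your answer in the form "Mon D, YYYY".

Jan 27, 2034

The statutory due date is Dec 15, 2033.
Dec 15, 2033 (Thursday) is already a business day.
Add the 45 calendar-day extension to Dec 15, 2033: Jan 29, 2034.
Jan 29, 2034 falls on a Sunday. Rolling to the preceding business day gives Jan 27, 2034, a Friday.
Final deadline: Jan 27, 2034.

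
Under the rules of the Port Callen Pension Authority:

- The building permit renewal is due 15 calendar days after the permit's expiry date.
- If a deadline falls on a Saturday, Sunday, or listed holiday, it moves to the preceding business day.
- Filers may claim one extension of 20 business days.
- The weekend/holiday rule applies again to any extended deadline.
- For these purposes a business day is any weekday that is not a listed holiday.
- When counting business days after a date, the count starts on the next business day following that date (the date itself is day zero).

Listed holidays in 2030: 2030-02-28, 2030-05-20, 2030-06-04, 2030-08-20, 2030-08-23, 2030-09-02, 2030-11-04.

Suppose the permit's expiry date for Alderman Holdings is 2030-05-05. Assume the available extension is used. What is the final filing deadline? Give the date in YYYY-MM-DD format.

2030-06-18

Adding 15 calendar days to 2030-05-05 gives 2030-05-20.
2030-05-20 is a listed holiday; the preceding business day is 2030-05-17 (Friday).
The 20-business-day extension runs from 2030-05-17 to 2030-06-18.
2030-06-18 (Tuesday) is already a business day.
Deadline: 2030-06-18.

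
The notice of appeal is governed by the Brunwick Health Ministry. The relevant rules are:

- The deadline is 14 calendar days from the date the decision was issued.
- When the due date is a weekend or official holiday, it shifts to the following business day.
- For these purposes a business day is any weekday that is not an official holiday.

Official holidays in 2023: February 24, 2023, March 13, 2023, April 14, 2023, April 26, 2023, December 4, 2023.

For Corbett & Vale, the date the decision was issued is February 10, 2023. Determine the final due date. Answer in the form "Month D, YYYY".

Adding 14 calendar days to February 10, 2023 gives February 24, 2023.
February 24, 2023 falls on a listed holiday. Rolling to the next business day gives February 27, 2023, a Monday.
Deadline: February 27, 2023.

February 27, 2023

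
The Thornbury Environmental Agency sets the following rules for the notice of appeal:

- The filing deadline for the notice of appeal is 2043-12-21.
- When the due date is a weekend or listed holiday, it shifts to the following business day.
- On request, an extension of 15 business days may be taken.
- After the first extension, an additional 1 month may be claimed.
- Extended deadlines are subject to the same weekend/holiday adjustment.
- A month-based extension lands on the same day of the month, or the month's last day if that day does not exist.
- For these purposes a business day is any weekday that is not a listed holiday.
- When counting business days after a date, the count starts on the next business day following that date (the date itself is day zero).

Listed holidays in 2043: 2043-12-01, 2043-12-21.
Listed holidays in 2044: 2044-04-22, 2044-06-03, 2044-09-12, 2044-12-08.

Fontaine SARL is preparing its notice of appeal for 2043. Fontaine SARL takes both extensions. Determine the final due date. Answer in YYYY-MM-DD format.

The statutory due date is 2043-12-21.
2043-12-21 is a listed holiday; the next business day is 2043-12-22 (Tuesday).
The 15-business-day extension runs from 2043-12-22 to 2044-01-12.
2044-01-12 (Tuesday) is already a business day.
The 1 month extension carries 2044-01-12 to 2044-02-12.
2044-02-12 (Friday) is already a business day.
Final deadline: 2044-02-12.

2044-02-12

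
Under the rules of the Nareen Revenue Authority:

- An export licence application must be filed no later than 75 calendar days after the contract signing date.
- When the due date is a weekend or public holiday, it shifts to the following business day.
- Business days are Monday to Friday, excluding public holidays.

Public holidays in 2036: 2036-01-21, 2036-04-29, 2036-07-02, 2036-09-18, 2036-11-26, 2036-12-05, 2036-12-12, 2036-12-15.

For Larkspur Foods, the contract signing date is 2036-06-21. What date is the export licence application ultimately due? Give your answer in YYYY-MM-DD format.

2036-09-04

Trigger date 2036-06-21 + 75 calendar days = 2036-09-04.
2036-09-04 falls on a Thursday, which is a business day, so no adjustment is needed.
Deadline: 2036-09-04.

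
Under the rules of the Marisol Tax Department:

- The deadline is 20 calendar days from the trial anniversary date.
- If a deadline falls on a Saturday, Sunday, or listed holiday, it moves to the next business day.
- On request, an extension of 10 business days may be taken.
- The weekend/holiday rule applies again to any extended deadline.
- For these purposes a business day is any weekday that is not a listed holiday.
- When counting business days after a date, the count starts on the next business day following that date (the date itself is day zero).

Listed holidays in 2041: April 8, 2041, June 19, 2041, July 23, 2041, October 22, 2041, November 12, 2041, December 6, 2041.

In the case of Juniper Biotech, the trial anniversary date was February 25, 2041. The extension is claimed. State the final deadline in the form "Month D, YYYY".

April 1, 2041

20 calendar days after February 25, 2041 is March 17, 2041.
Because March 17, 2041 is a Sunday, the deadline becomes March 18, 2041 (Monday).
Applying the 10-business-day extension: 10 business days after March 18, 2041 is April 1, 2041.
April 1, 2041 is a Monday and not a listed holiday, so it stands.
Deadline: April 1, 2041.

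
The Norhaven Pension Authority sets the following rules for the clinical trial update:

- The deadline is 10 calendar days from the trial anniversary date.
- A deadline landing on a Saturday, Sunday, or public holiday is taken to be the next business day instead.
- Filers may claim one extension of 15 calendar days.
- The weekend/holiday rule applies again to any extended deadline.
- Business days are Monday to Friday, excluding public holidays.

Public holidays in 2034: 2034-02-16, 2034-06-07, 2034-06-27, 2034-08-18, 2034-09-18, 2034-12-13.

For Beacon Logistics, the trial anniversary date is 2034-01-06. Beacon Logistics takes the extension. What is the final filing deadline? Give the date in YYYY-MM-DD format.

From 2034-01-06, 10 calendar days later is 2034-01-16.
2034-01-16 (Monday) is already a business day.
With the 15-day extension, 2034-01-16 becomes 2034-01-31.
Since 2034-01-31 is a Tuesday and not a holiday, the date is unchanged.
The final due date is 2034-01-31.

2034-01-31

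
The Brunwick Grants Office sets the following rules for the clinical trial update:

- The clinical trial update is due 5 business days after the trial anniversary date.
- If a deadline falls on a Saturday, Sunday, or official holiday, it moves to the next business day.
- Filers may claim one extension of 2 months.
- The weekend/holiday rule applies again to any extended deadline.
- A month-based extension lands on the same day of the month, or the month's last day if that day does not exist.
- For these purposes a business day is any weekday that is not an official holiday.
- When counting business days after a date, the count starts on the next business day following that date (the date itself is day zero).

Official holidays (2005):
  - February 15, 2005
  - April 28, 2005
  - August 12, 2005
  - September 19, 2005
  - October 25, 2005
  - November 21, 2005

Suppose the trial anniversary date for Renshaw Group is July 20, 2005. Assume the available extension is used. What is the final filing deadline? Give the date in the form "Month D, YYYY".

September 27, 2005

Starting the day after July 20, 2005 and counting 5 business days lands on July 27, 2005.
July 27, 2005 is a Wednesday and not a listed holiday, so it stands.
Applying the 2 months extension: 2 months after July 27, 2005 is September 27, 2005.
September 27, 2005 is a Tuesday and not a listed holiday, so it stands.
Final deadline: September 27, 2005.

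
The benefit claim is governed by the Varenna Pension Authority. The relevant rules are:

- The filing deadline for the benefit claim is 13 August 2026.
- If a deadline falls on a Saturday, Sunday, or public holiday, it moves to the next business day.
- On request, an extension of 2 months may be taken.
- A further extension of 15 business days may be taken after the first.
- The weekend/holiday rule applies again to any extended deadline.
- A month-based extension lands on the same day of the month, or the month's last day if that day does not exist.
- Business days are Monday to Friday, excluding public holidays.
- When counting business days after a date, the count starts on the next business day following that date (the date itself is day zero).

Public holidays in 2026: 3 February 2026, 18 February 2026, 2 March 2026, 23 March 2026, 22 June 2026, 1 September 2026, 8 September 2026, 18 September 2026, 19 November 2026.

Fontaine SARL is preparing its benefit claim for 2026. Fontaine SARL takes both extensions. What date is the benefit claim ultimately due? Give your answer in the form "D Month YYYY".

Start from the fixed due date, 13 August 2026.
13 August 2026 (Thursday) is already a business day.
Add 2 months to 13 August 2026: 13 October 2026.
Since 13 October 2026 is a Tuesday and not a holiday, the date is unchanged.
Counting 15 further business days from 13 October 2026 reaches 3 November 2026.
3 November 2026 falls on a Tuesday, which is a business day, so no adjustment is needed.
Deadline: 3 November 2026.

3 November 2026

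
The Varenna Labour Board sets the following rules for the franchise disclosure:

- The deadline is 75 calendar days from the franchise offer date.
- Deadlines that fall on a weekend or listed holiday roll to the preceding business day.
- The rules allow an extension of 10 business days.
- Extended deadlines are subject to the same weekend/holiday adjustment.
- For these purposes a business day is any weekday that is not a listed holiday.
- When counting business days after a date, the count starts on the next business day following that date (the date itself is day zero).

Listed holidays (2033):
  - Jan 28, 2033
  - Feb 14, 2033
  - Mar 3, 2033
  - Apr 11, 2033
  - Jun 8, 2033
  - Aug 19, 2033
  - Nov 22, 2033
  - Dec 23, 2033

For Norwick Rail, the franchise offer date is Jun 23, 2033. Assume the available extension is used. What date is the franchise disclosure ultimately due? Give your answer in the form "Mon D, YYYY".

Sep 20, 2033

From Jun 23, 2033, 75 calendar days later is Sep 6, 2033.
Sep 6, 2033 is a Tuesday and not a listed holiday, so it stands.
Applying the 10-business-day extension: 10 business days after Sep 6, 2033 is Sep 20, 2033.
Since Sep 20, 2033 is a Tuesday and not a holiday, the date is unchanged.
The final due date is Sep 20, 2033.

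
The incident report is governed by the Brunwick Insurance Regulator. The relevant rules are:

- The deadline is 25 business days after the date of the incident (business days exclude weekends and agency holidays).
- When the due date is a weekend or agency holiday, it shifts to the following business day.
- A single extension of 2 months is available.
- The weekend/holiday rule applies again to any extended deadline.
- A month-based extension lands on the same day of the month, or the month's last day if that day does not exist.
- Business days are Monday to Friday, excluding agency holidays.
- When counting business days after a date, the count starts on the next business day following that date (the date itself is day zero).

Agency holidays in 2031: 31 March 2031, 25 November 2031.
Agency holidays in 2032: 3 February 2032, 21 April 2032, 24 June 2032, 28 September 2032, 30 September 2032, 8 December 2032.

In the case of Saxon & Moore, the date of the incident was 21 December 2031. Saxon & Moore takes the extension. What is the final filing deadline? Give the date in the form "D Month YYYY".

23 March 2032

25 business days after 21 December 2031, excluding weekends and holidays, is 23 January 2032.
23 January 2032 falls on a Friday, which is a business day, so no adjustment is needed.
Applying the 2 months extension: 2 months after 23 January 2032 is 23 March 2032.
23 March 2032 (Tuesday) is already a business day.
Deadline: 23 March 2032.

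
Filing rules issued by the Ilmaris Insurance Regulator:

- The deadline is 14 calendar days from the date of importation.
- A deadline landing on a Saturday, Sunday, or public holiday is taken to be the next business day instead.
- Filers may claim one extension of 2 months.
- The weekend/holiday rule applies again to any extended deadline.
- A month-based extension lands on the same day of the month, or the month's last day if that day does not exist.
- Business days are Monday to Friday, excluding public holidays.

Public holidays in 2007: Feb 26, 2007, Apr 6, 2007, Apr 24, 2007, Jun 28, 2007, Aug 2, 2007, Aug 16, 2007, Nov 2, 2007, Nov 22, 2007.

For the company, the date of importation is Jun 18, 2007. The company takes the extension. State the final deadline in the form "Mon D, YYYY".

Sep 3, 2007

Adding 14 calendar days to Jun 18, 2007 gives Jul 2, 2007.
Jul 2, 2007 (Monday) is already a business day.
Add 2 months to Jul 2, 2007: Sep 2, 2007.
Sep 2, 2007 is a Sunday, so it moves to the next business day, Sep 3, 2007 (Monday).
Deadline: Sep 3, 2007.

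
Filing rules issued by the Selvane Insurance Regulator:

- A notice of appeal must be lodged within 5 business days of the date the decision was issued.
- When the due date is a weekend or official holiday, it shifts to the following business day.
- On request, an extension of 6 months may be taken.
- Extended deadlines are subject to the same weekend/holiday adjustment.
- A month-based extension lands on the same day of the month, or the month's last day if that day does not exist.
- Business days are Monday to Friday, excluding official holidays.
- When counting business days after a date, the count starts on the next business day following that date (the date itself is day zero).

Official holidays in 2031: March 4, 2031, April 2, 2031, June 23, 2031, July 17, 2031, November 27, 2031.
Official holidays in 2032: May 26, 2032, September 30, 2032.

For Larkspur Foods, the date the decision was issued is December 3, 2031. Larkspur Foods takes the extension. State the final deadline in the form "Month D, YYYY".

June 10, 2032

Starting the day after December 3, 2031 and counting 5 business days lands on December 10, 2031.
Since December 10, 2031 is a Wednesday and not a holiday, the date is unchanged.
Applying the 6 months extension: 6 months after December 10, 2031 is June 10, 2032.
June 10, 2032 (Thursday) is already a business day.
Deadline: June 10, 2032.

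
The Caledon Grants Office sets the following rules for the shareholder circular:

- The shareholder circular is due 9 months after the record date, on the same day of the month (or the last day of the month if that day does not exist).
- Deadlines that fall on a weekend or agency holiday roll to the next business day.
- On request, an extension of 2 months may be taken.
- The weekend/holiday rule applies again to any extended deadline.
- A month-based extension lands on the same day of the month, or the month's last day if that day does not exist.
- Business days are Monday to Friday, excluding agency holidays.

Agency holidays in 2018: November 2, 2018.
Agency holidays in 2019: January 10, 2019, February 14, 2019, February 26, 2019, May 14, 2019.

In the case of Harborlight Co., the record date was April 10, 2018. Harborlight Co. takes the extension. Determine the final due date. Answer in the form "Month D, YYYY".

Moving 9 months forward from April 10, 2018 on the corresponding day gives January 10, 2019.
Because January 10, 2019 is a listed holiday, the deadline becomes January 11, 2019 (Friday).
The 2 months extension carries January 11, 2019 to March 11, 2019.
Since March 11, 2019 is a Monday and not a holiday, the date is unchanged.
Final deadline: March 11, 2019.

March 11, 2019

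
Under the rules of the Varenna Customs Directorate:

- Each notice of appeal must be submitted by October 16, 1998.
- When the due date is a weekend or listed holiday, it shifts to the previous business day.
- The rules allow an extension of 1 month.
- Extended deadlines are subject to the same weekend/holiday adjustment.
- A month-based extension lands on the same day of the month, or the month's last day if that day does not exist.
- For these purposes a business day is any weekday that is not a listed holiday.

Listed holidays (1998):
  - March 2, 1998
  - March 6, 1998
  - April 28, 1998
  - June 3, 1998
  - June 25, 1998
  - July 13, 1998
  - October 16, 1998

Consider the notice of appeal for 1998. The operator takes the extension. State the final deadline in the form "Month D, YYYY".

Start from the fixed due date, October 16, 1998.
October 16, 1998 is a listed holiday, so it moves to the preceding business day, October 15, 1998 (Thursday).
The 1 month extension carries October 15, 1998 to November 15, 1998.
November 15, 1998 is a Sunday; the preceding business day is November 13, 1998 (Friday).
So the filing is due November 13, 1998.

November 13, 1998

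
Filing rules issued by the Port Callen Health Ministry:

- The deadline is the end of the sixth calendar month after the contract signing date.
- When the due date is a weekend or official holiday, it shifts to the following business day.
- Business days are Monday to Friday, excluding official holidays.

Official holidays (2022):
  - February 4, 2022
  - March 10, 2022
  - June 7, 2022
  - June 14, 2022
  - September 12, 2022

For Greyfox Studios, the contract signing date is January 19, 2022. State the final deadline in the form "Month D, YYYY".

August 1, 2022

6 months after January 19, 2022 falls in July 2022; the last day of that month is July 31, 2022.
July 31, 2022 is a Sunday; the next business day is August 1, 2022 (Monday).
Final deadline: August 1, 2022.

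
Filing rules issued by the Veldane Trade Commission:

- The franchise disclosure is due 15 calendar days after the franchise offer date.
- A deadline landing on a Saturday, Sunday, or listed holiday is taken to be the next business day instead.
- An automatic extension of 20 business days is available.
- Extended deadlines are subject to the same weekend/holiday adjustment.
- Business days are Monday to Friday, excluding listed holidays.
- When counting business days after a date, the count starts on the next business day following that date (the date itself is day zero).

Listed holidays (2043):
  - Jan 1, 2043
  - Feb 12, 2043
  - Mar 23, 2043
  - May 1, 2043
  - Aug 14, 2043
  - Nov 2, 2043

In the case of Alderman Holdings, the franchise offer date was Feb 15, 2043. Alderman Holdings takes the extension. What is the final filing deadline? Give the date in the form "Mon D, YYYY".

Mar 31, 2043

Adding 15 calendar days to Feb 15, 2043 gives Mar 2, 2043.
Mar 2, 2043 falls on a Monday, which is a business day, so no adjustment is needed.
Applying the 20-business-day extension: 20 business days after Mar 2, 2043 is Mar 31, 2043.
Mar 31, 2043 falls on a Tuesday, which is a business day, so no adjustment is needed.
So the filing is due Mar 31, 2043.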